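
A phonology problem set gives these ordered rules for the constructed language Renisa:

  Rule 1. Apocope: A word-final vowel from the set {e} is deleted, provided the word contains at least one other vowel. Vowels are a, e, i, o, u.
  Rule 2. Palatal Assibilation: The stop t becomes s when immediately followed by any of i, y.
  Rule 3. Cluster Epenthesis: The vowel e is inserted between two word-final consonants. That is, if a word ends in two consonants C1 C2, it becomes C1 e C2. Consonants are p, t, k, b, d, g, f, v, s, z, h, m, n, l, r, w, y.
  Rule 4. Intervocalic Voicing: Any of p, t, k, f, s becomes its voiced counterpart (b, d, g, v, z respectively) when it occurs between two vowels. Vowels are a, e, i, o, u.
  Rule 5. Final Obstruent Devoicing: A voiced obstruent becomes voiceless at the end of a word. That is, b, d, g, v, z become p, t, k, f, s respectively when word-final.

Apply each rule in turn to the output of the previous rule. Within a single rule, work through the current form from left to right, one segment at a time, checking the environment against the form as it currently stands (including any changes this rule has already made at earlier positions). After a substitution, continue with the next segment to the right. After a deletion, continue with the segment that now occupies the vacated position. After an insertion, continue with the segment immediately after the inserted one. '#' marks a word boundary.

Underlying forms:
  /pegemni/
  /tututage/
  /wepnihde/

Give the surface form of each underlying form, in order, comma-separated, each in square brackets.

[pegemni], [tududak], [wepnihet]

/pegemni/:
  Rule 1 Apocope: no change — [pegemni]
  Rule 2 Palatal Assibilation: no change — [pegemni]
  Rule 3 Cluster Epenthesis: no change — [pegemni]
  Rule 4 Intervocalic Voicing: no change — [pegemni]
  Rule 5 Final Obstruent Devoicing: no change — [pegemni]
/tututage/:
  Rule 1 Apocope: [tututage] → [tututag]
  Rule 2 Palatal Assibilation: no change — [tututag]
  Rule 3 Cluster Epenthesis: no change — [tututag]
  Rule 4 Intervocalic Voicing: [tututag] → [tududag]
  Rule 5 Final Obstruent Devoicing: [tududag] → [tududak]
/wepnihde/:
  Rule 1 Apocope: [wepnihde] → [wepnihd]
  Rule 2 Palatal Assibilation: no change — [wepnihd]
  Rule 3 Cluster Epenthesis: [wepnihd] → [wepnihed]
  Rule 4 Intervocalic Voicing: no change — [wepnihed]
  Rule 5 Final Obstruent Devoicing: [wepnihed] → [wepnihet]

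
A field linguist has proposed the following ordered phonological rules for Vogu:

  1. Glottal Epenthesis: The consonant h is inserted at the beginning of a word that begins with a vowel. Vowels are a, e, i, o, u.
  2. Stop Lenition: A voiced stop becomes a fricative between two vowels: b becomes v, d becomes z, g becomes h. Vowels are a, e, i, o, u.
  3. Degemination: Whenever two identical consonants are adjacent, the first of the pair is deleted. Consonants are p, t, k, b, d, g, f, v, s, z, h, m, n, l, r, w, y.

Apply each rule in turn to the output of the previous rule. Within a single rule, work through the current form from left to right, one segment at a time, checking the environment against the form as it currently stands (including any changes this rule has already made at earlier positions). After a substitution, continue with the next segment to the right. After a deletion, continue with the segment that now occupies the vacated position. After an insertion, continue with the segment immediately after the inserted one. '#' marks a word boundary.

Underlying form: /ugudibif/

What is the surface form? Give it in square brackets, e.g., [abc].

1 Glottal Epenthesis: [ugudibif] → [hugudibif]
2 Stop Lenition: [hugudibif] → [huhuzivif]
3 Degemination: no change — [huhuzivif]

[huhuzivif]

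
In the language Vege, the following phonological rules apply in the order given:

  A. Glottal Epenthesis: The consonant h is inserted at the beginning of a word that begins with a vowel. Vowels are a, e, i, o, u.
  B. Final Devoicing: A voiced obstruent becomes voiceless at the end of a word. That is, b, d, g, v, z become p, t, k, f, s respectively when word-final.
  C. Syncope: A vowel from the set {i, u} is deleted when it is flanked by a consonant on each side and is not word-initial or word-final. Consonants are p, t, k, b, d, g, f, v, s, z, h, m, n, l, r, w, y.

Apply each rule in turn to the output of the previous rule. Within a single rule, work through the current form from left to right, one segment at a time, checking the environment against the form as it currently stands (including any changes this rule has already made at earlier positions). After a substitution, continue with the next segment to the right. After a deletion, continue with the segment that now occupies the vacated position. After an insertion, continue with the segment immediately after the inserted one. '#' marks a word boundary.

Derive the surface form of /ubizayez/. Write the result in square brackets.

[hbzayes]

A Glottal Epenthesis: [ubizayez] → [hubizayez]
B Final Devoicing: [hubizayez] → [hubizayes]
C Syncope: [hubizayes] → [hbzayes]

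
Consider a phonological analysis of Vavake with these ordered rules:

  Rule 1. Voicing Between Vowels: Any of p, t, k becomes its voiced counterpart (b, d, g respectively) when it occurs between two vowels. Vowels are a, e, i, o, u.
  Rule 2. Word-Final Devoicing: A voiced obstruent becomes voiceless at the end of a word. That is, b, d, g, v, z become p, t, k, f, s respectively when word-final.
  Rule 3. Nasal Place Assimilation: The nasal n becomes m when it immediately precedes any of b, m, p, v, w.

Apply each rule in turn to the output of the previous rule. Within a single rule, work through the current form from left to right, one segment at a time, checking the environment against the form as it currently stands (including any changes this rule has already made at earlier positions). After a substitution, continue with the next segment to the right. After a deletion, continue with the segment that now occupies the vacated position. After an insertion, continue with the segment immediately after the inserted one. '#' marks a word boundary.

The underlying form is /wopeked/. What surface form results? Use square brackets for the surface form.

Rule 1 Voicing Between Vowels: [wopeked] → [wobeged]
Rule 2 Word-Final Devoicing: [wobeged] → [wobeget]
Rule 3 Nasal Place Assimilation: no change — [wobeget]

[wobeget]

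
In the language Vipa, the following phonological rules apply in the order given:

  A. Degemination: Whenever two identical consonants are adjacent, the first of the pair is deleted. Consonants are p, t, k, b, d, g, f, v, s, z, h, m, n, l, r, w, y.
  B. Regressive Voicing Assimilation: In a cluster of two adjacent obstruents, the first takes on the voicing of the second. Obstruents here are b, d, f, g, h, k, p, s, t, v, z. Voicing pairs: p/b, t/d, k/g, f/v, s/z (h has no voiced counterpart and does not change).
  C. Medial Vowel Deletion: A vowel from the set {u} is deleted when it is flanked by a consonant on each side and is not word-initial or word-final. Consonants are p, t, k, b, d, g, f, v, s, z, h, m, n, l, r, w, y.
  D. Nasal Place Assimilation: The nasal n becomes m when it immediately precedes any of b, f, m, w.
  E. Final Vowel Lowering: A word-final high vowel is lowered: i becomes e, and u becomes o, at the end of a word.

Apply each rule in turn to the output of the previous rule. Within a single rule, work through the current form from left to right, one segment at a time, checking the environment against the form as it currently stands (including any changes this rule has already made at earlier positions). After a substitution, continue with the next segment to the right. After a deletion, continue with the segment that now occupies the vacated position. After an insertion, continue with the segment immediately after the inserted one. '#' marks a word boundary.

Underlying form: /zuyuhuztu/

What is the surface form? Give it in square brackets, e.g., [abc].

[zyhsto]

A Degemination: no change — [zuyuhuztu]
B Regressive Voicing Assimilation: [zuyuhuztu] → [zuyuhustu]
C Medial Vowel Deletion: [zuyuhustu] → [zyhstu]
D Nasal Place Assimilation: no change — [zyhstu]
E Final Vowel Lowering: [zyhstu] → [zyhsto]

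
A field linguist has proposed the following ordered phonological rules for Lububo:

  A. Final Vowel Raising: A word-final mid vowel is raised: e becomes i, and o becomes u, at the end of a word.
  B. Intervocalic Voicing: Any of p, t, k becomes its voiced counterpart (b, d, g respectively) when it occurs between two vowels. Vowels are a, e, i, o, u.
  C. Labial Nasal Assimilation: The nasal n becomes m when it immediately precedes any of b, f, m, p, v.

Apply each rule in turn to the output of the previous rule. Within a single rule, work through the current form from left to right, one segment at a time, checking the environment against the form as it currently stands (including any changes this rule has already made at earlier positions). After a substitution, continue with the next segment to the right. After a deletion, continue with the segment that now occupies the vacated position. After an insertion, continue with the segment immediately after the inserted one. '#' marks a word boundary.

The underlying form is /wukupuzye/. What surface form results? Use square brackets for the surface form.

[wugubuzyi]

A Final Vowel Raising: [wukupuzye] → [wukupuzyi]
B Intervocalic Voicing: [wukupuzyi] → [wugubuzyi]
C Labial Nasal Assimilation: no change — [wugubuzyi]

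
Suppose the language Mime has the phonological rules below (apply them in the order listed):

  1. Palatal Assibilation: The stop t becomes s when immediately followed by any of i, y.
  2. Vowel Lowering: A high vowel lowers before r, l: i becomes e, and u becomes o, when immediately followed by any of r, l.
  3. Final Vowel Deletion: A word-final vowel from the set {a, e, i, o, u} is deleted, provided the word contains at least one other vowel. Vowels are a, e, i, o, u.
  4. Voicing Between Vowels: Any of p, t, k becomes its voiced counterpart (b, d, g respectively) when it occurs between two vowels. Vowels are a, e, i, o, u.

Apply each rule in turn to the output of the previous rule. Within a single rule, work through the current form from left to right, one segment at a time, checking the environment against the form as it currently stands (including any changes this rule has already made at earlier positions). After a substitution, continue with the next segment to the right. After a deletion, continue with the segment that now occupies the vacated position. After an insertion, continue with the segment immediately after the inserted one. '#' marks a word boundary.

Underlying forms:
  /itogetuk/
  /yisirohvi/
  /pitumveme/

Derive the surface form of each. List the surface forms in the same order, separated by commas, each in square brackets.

[idogeduk], [yiserohv], [pidumvem]

/itogetuk/:
  1 Palatal Assibilation: no change — [itogetuk]
  2 Vowel Lowering: no change — [itogetuk]
  3 Final Vowel Deletion: no change — [itogetuk]
  4 Voicing Between Vowels: [itogetuk] → [idogeduk]
/yisirohvi/:
  1 Palatal Assibilation: no change — [yisirohvi]
  2 Vowel Lowering: [yisirohvi] → [yiserohvi]
  3 Final Vowel Deletion: [yiserohvi] → [yiserohv]
  4 Voicing Between Vowels: no change — [yiserohv]
/pitumveme/:
  1 Palatal Assibilation: no change — [pitumveme]
  2 Vowel Lowering: no change — [pitumveme]
  3 Final Vowel Deletion: [pitumveme] → [pitumvem]
  4 Voicing Between Vowels: [pitumvem] → [pidumvem]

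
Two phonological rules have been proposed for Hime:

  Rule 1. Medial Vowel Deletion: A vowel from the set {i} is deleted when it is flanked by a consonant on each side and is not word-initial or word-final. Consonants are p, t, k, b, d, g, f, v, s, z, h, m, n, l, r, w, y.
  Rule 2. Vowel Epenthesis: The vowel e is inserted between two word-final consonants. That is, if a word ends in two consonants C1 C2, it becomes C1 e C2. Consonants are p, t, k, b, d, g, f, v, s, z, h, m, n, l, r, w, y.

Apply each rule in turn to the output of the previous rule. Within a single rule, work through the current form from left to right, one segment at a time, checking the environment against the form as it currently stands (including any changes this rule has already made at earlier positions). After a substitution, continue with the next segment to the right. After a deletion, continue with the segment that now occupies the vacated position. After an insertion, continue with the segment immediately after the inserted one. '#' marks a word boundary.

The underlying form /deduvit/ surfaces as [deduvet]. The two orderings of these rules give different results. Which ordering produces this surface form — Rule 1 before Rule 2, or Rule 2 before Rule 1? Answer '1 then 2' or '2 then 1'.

Order 1 then 2:
  1 Medial Vowel Deletion: [deduvit] → [deduvt]
  2 Vowel Epenthesis: [deduvt] → [deduvet]
  result: [deduvet]
Order 2 then 1:
  2 Vowel Epenthesis: no change — [deduvit]
  1 Medial Vowel Deletion: [deduvit] → [deduvt]
  result: [deduvt]

1 then 2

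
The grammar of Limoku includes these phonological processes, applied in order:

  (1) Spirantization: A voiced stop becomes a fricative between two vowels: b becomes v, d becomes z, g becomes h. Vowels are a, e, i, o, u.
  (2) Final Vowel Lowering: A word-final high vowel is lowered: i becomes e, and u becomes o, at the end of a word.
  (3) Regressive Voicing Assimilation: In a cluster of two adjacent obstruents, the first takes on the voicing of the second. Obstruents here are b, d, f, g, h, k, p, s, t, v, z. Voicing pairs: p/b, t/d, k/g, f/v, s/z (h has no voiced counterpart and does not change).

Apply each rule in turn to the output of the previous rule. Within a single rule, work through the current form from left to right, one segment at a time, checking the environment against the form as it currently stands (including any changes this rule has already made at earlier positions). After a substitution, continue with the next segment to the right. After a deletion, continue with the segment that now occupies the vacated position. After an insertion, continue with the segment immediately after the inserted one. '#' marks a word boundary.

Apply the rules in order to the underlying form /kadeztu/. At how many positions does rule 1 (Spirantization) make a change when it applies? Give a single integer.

(1) Spirantization: [kadeztu] → [kazeztu]
(2) Final Vowel Lowering: [kazeztu] → [kazezto]
(3) Regressive Voicing Assimilation: [kazezto] → [kazesto]
Rule 1 changed 1 position(s).

1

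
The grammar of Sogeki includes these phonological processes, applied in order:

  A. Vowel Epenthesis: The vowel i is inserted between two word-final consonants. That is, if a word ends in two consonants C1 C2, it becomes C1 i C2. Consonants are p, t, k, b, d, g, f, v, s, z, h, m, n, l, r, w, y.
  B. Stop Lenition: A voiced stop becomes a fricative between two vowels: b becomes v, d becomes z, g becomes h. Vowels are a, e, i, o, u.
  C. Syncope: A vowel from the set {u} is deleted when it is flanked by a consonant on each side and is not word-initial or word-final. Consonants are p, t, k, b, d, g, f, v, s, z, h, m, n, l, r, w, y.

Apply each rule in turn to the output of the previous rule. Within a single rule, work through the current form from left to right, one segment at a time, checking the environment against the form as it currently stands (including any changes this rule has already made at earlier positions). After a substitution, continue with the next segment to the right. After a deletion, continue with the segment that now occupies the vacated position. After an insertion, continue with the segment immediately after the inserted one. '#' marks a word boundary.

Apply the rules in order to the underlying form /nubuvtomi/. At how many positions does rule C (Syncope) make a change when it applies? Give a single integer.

A Vowel Epenthesis: no change — [nubuvtomi]
B Stop Lenition: [nubuvtomi] → [nuvuvtomi]
C Syncope: [nuvuvtomi] → [nvvtomi]
Rule C changed 2 position(s).

2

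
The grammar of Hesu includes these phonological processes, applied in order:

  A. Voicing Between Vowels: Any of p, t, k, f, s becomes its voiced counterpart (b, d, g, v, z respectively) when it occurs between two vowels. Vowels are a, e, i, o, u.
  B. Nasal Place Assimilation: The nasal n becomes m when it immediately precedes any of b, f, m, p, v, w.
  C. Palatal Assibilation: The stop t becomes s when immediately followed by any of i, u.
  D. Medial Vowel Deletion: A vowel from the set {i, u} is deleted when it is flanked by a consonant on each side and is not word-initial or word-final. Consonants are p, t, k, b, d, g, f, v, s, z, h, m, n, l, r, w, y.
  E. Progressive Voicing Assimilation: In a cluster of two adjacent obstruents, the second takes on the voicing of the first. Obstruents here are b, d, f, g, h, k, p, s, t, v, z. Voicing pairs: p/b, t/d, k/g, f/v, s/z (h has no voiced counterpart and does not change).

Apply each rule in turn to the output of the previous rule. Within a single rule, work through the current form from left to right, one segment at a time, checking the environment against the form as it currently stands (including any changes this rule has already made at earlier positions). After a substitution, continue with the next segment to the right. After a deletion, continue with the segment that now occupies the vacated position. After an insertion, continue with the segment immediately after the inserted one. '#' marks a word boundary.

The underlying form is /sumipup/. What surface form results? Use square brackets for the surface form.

[smbb]

A Voicing Between Vowels: [sumipup] → [sumibup]
B Nasal Place Assimilation: no change — [sumibup]
C Palatal Assibilation: no change — [sumibup]
D Medial Vowel Deletion: [sumibup] → [smbp]
E Progressive Voicing Assimilation: [smbp] → [smbb]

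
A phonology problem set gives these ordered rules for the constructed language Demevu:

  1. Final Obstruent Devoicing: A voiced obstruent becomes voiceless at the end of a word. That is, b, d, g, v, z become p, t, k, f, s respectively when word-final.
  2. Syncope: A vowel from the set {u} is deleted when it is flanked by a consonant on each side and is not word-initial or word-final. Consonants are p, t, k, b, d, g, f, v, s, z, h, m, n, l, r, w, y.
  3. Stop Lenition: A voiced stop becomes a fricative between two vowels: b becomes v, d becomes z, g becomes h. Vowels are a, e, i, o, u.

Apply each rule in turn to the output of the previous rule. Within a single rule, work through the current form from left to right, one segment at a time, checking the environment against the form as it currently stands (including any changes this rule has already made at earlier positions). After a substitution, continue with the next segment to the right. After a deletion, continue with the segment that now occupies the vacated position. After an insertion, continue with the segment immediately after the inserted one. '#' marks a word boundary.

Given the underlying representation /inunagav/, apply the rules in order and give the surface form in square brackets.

1 Final Obstruent Devoicing: [inunagav] → [inunagaf]
2 Syncope: [inunagaf] → [innagaf]
3 Stop Lenition: [innagaf] → [innahaf]

[innahaf]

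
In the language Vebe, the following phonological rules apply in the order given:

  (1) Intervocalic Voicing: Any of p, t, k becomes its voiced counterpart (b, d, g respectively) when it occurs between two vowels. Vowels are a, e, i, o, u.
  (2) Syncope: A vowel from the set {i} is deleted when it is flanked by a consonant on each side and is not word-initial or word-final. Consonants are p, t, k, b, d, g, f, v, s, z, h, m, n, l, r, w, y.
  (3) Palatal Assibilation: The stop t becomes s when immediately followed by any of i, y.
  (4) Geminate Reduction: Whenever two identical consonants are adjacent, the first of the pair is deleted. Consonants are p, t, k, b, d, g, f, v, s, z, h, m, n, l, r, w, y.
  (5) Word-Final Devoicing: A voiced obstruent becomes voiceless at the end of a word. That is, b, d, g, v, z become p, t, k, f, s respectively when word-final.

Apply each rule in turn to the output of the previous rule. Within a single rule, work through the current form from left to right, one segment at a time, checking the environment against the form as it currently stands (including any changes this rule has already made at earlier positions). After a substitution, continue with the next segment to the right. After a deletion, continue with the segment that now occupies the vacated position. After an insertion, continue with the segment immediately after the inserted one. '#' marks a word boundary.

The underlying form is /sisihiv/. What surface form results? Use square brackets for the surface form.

(1) Intervocalic Voicing: no change — [sisihiv]
(2) Syncope: [sisihiv] → [sshv]
(3) Palatal Assibilation: no change — [sshv]
(4) Geminate Reduction: [sshv] → [shv]
(5) Word-Final Devoicing: [shv] → [shf]

[shf]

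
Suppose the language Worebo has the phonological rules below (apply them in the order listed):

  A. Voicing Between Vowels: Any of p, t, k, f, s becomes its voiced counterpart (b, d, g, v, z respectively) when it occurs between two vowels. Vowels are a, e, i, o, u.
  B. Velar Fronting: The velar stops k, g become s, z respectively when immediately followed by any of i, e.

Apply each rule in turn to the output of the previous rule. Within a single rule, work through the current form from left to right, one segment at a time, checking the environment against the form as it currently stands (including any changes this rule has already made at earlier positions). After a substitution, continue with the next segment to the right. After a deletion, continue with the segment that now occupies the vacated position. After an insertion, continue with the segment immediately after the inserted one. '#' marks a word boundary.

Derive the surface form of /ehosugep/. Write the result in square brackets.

A Voicing Between Vowels: [ehosugep] → [ehozugep]
B Velar Fronting: [ehozugep] → [ehozuzep]

[ehozuzep]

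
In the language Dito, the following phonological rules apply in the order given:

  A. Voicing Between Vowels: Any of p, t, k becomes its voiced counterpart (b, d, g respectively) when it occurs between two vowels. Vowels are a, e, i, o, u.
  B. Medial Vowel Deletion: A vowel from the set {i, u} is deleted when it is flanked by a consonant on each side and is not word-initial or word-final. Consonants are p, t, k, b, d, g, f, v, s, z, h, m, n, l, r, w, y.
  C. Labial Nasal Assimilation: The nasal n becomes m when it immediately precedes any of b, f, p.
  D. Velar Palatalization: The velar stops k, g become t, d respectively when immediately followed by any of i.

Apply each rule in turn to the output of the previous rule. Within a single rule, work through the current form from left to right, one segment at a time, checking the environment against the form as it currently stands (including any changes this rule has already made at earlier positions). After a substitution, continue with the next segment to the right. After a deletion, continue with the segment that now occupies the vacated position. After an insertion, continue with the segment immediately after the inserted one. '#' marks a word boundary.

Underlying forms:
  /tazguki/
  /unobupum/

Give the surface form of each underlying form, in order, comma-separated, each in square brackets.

/tazguki/:
  A Voicing Between Vowels: [tazguki] → [tazgugi]
  B Medial Vowel Deletion: [tazgugi] → [tazggi]
  C Labial Nasal Assimilation: no change — [tazggi]
  D Velar Palatalization: [tazggi] → [tazgdi]
/unobupum/:
  A Voicing Between Vowels: [unobupum] → [unobubum]
  B Medial Vowel Deletion: [unobubum] → [unobbm]
  C Labial Nasal Assimilation: no change — [unobbm]
  D Velar Palatalization: no change — [unobbm]

[tazgdi], [unobbm]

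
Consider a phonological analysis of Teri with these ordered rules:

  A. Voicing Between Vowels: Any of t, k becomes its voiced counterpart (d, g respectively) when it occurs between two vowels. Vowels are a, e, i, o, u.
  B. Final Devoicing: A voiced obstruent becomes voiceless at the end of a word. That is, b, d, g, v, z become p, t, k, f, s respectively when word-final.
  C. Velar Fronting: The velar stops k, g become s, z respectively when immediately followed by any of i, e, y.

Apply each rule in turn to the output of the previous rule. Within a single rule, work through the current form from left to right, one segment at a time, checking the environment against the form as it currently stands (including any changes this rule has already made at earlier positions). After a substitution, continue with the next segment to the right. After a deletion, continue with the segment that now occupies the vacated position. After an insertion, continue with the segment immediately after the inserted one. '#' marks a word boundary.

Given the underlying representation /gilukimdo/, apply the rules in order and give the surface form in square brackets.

[ziluzimdo]

A Voicing Between Vowels: [gilukimdo] → [gilugimdo]
B Final Devoicing: no change — [gilugimdo]
C Velar Fronting: [gilugimdo] → [ziluzimdo]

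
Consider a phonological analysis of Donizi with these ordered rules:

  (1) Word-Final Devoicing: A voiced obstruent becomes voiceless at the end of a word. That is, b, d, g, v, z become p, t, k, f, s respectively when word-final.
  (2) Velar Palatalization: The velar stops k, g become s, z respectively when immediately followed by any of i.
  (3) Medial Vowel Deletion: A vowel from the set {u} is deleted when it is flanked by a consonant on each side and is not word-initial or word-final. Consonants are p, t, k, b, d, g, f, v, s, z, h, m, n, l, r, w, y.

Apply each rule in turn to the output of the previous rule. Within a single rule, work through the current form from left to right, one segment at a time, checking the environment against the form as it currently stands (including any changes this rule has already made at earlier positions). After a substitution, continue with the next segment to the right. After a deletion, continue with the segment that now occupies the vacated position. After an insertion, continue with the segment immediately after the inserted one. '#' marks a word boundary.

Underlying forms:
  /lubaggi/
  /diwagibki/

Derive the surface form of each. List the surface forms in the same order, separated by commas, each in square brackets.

/lubaggi/:
  (1) Word-Final Devoicing: no change — [lubaggi]
  (2) Velar Palatalization: [lubaggi] → [lubagzi]
  (3) Medial Vowel Deletion: [lubagzi] → [lbagzi]
/diwagibki/:
  (1) Word-Final Devoicing: no change — [diwagibki]
  (2) Velar Palatalization: [diwagibki] → [diwazibsi]
  (3) Medial Vowel Deletion: no change — [diwazibsi]

[lbagzi], [diwazibsi]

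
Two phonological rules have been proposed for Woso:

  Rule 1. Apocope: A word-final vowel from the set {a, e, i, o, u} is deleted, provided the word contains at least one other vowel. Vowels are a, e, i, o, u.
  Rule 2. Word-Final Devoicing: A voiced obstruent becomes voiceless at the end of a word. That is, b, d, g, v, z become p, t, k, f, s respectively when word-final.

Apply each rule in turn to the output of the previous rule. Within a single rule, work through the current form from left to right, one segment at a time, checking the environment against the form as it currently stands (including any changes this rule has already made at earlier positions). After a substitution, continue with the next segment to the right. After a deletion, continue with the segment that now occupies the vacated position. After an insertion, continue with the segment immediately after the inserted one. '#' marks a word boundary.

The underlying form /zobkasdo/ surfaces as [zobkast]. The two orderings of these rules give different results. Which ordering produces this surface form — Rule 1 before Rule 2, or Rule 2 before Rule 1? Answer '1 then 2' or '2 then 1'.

1 then 2

Order 1 then 2:
  1 Apocope: [zobkasdo] → [zobkasd]
  2 Word-Final Devoicing: [zobkasd] → [zobkast]
  result: [zobkast]
Order 2 then 1:
  2 Word-Final Devoicing: no change — [zobkasdo]
  1 Apocope: [zobkasdo] → [zobkasd]
  result: [zobkasd]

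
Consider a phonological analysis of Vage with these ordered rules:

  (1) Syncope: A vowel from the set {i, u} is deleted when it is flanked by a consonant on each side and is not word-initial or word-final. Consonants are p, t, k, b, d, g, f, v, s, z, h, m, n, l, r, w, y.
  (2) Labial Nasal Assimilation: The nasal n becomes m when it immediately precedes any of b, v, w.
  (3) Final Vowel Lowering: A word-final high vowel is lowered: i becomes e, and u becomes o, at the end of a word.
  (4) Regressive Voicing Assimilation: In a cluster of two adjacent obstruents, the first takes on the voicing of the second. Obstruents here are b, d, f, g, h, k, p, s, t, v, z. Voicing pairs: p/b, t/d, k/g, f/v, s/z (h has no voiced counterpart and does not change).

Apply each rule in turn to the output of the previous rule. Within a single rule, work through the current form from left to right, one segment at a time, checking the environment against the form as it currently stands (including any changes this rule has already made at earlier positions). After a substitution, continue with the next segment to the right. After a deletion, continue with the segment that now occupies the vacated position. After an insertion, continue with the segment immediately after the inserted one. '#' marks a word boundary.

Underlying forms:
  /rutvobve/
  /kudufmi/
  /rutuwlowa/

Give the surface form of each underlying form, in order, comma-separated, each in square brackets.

[rdvobve], [gtfme], [rtwlowa]

/rutvobve/:
  (1) Syncope: [rutvobve] → [rtvobve]
  (2) Labial Nasal Assimilation: no change — [rtvobve]
  (3) Final Vowel Lowering: no change — [rtvobve]
  (4) Regressive Voicing Assimilation: [rtvobve] → [rdvobve]
/kudufmi/:
  (1) Syncope: [kudufmi] → [kdfmi]
  (2) Labial Nasal Assimilation: no change — [kdfmi]
  (3) Final Vowel Lowering: [kdfmi] → [kdfme]
  (4) Regressive Voicing Assimilation: [kdfme] → [gtfme]
/rutuwlowa/:
  (1) Syncope: [rutuwlowa] → [rtwlowa]
  (2) Labial Nasal Assimilation: no change — [rtwlowa]
  (3) Final Vowel Lowering: no change — [rtwlowa]
  (4) Regressive Voicing Assimilation: no change — [rtwlowa]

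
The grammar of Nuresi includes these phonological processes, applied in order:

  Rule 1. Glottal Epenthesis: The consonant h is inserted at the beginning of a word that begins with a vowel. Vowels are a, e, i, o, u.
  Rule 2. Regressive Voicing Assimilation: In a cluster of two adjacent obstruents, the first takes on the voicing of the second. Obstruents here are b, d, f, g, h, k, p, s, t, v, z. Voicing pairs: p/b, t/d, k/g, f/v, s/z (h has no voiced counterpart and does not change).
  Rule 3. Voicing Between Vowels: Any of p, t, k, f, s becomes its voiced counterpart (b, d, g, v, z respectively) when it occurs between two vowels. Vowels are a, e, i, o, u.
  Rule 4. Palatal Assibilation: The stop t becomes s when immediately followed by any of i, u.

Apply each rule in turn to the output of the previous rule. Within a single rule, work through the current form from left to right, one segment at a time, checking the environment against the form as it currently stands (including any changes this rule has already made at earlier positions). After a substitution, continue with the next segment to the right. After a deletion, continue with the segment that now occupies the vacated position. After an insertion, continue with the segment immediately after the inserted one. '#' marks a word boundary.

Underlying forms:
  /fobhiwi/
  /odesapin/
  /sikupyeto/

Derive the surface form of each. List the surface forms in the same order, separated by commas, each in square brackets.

[fophiwi], [hodezabin], [sigupyedo]

/fobhiwi/:
  Rule 1 Glottal Epenthesis: no change — [fobhiwi]
  Rule 2 Regressive Voicing Assimilation: [fobhiwi] → [fophiwi]
  Rule 3 Voicing Between Vowels: no change — [fophiwi]
  Rule 4 Palatal Assibilation: no change — [fophiwi]
/odesapin/:
  Rule 1 Glottal Epenthesis: [odesapin] → [hodesapin]
  Rule 2 Regressive Voicing Assimilation: no change — [hodesapin]
  Rule 3 Voicing Between Vowels: [hodesapin] → [hodezabin]
  Rule 4 Palatal Assibilation: no change — [hodezabin]
/sikupyeto/:
  Rule 1 Glottal Epenthesis: no change — [sikupyeto]
  Rule 2 Regressive Voicing Assimilation: no change — [sikupyeto]
  Rule 3 Voicing Between Vowels: [sikupyeto] → [sigupyedo]
  Rule 4 Palatal Assibilation: no change — [sigupyedo]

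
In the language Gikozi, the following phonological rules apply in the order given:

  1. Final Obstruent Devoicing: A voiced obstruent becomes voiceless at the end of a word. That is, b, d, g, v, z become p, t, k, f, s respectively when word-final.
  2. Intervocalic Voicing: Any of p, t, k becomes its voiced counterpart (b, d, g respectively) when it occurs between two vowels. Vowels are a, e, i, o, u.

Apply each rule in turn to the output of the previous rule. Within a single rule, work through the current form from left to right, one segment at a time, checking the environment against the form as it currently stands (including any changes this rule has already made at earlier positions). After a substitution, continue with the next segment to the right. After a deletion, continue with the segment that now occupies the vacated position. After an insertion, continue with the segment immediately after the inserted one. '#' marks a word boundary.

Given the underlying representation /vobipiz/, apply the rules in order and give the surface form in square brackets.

1 Final Obstruent Devoicing: [vobipiz] → [vobipis]
2 Intervocalic Voicing: [vobipis] → [vobibis]

[vobibis]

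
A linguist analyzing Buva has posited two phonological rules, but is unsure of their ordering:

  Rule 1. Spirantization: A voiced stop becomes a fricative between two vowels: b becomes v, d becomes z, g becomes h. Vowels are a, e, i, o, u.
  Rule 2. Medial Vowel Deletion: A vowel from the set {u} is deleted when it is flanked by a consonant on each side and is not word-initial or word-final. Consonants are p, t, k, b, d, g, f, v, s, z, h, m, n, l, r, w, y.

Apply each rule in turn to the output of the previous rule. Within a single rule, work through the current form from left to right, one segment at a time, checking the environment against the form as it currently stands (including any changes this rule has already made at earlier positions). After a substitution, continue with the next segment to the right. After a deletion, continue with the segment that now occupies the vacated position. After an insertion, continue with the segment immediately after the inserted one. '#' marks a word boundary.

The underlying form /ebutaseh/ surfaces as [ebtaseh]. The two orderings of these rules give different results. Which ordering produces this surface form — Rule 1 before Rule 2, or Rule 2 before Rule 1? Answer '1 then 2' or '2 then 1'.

Order 1 then 2:
  1 Spirantization: [ebutaseh] → [evutaseh]
  2 Medial Vowel Deletion: [evutaseh] → [evtaseh]
  result: [evtaseh]
Order 2 then 1:
  2 Medial Vowel Deletion: [ebutaseh] → [ebtaseh]
  1 Spirantization: no change — [ebtaseh]
  result: [ebtaseh]

2 then 1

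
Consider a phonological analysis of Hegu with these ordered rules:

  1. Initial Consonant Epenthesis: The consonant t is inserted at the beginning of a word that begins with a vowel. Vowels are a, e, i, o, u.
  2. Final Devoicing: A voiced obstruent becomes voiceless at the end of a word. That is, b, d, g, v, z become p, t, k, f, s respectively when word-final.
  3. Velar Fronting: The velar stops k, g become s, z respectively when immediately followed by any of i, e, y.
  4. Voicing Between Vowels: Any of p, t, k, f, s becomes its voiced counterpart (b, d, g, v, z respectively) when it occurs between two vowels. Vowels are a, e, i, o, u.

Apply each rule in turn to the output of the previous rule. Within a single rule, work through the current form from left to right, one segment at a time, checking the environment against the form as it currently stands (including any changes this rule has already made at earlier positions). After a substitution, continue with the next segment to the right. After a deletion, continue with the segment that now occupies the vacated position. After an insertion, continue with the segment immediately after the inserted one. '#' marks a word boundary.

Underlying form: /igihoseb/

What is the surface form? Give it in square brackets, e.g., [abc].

[tizihozep]

1 Initial Consonant Epenthesis: [igihoseb] → [tigihoseb]
2 Final Devoicing: [tigihoseb] → [tigihosep]
3 Velar Fronting: [tigihosep] → [tizihosep]
4 Voicing Between Vowels: [tizihosep] → [tizihozep]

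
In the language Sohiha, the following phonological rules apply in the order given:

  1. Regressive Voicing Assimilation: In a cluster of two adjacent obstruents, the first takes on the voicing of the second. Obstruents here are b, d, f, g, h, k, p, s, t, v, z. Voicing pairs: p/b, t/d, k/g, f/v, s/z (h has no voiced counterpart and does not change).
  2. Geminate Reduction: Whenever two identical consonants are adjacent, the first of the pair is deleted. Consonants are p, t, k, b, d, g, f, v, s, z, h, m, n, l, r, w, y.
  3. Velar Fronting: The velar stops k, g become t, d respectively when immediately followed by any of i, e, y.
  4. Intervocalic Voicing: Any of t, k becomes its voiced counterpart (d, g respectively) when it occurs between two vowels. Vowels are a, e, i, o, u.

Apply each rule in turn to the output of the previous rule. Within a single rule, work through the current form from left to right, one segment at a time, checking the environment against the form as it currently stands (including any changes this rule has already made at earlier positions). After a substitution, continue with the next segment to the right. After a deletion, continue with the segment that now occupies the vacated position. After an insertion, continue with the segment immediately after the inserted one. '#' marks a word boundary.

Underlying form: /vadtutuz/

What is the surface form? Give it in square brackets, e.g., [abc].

[vaduduz]

1 Regressive Voicing Assimilation: [vadtutuz] → [vattutuz]
2 Geminate Reduction: [vattutuz] → [vatutuz]
3 Velar Fronting: no change — [vatutuz]
4 Intervocalic Voicing: [vatutuz] → [vaduduz]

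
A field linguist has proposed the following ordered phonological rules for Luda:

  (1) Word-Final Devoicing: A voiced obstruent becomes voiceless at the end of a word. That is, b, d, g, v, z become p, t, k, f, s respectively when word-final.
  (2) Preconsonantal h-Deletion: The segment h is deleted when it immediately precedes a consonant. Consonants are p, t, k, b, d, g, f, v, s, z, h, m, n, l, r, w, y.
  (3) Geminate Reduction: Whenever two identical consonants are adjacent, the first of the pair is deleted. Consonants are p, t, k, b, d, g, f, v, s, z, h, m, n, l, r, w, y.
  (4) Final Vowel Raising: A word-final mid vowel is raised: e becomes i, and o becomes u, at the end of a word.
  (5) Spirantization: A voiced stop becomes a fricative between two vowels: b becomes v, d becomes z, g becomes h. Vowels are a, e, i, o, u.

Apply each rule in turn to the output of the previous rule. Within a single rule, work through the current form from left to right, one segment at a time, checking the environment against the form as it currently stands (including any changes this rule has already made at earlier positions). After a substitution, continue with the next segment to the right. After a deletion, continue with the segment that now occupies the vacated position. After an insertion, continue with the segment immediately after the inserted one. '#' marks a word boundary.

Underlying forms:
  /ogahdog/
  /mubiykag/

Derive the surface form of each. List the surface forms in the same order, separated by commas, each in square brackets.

[ohazok], [muviykak]

/ogahdog/:
  (1) Word-Final Devoicing: [ogahdog] → [ogahdok]
  (2) Preconsonantal h-Deletion: [ogahdok] → [ogadok]
  (3) Geminate Reduction: no change — [ogadok]
  (4) Final Vowel Raising: no change — [ogadok]
  (5) Spirantization: [ogadok] → [ohazok]
/mubiykag/:
  (1) Word-Final Devoicing: [mubiykag] → [mubiykak]
  (2) Preconsonantal h-Deletion: no change — [mubiykak]
  (3) Geminate Reduction: no change — [mubiykak]
  (4) Final Vowel Raising: no change — [mubiykak]
  (5) Spirantization: [mubiykak] → [muviykak]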